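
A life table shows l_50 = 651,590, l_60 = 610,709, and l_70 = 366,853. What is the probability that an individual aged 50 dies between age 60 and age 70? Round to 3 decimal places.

We want 10|10q50 = (l_60 − l_70)/l_50.
This is the probability of reaching 60 but not 70, conditional on being alive at 50: (l_60 − l_70) / l_50.
= (610,709 − 366,853) / 651,590 = 243,856 / 651,590 = 0.374248.

0.374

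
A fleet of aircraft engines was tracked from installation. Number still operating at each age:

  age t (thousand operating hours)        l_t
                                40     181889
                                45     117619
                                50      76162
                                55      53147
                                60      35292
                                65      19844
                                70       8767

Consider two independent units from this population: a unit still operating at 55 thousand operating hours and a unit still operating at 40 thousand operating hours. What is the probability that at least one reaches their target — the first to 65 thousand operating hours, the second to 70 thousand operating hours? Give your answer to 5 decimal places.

p₁ = l_65/l_55 = 19844/53147 = 0.373379; p₂ = l_70/l_40 = 8767/181889 = 0.048200.
P(at least one) = 1 − (1−p₁)(1−p₂) = 1 − 0.626621 × 0.951800 = 0.403582.

0.40358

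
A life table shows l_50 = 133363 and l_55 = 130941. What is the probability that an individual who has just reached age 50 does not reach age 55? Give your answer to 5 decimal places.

0.01816

P(die before 55 | alive at 50) = 1 − l_55/l_50 = 1 − 130941/133363 = (2422)/133363 = 0.018161.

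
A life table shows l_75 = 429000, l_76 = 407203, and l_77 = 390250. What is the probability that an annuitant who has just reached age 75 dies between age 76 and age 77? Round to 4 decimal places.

This is the probability of reaching 76 but not 77, conditional on being alive at 75: (l_76 − l_77) / l_75.
= (407203 − 390250) / 429000 = 16953 / 429000 = 0.039517.

0.0395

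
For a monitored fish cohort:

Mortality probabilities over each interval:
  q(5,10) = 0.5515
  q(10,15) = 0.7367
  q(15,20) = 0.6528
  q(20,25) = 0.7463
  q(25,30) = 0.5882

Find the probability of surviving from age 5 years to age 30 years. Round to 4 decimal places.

Chaining the interval survival probabilities: (1 − 0.5515) × (1 − 0.7367) × (1 − 0.6528) × (1 − 0.7463) × (1 − 0.5882).
= 0.4485 × 0.2633 × 0.3472 × 0.2537 × 0.4118 = 0.004284.

0.0043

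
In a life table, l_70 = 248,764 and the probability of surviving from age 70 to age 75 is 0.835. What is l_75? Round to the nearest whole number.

l_75 = l_70 × p = 248,764 × 0.835 = 207718.

207718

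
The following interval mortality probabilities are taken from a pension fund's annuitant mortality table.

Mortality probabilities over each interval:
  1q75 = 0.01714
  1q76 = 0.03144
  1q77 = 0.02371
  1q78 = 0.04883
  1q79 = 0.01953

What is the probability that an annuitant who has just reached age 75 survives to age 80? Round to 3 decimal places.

0.867

Survival from 75 to 80 is the product of surviving each interval: (1 − 0.01714) × (1 − 0.03144) × (1 − 0.02371) × (1 − 0.04883) × (1 − 0.01953).
= 0.98286 × 0.96856 × 0.97629 × 0.95117 × 0.98047 = 0.866741.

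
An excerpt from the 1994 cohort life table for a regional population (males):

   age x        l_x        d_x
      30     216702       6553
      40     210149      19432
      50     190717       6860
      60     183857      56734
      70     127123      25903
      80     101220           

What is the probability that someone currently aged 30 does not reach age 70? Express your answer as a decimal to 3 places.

0.413

P(die before 70 | alive at 30) = 1 − l_70/l_30 = 1 − 127123/216702 = (89579)/216702 = 0.413374.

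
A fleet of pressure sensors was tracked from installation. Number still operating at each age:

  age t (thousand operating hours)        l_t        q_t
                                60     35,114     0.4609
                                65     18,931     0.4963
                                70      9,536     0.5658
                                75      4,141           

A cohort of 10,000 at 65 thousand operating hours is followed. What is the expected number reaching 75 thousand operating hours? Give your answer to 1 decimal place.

The relevant probability is 4,141/18,931 = 0.218742.
Expected number = 10,000 × 0.218742 = 2187.4.

2187.4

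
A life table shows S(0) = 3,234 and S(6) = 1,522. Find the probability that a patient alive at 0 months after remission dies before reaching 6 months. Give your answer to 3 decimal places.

P(die before 6 | alive at 0) = 1 − S(6)/S(0) = 1 − 1,522/3,234 = (1,712)/3,234 = 0.529375.

0.529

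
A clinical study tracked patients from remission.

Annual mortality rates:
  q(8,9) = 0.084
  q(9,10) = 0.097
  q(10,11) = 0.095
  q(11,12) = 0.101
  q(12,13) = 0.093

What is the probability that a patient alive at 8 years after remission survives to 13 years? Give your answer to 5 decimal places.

0.61038

Chaining the interval survival probabilities: (1 − 0.084) × (1 − 0.097) × (1 − 0.095) × (1 − 0.101) × (1 − 0.093).
= 0.916 × 0.903 × 0.905 × 0.899 × 0.907 = 0.610378.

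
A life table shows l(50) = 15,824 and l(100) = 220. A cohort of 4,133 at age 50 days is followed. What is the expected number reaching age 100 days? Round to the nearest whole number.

The relevant probability is 220/15,824 = 0.013903.
Expected number = 4,133 × 0.013903 = 57.

57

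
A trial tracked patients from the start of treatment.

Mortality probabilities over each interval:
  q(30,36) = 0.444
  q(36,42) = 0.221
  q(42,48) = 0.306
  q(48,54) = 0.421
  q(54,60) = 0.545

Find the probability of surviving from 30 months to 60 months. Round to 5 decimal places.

0.07919

P(survive 30→60) = (1 − 0.444) × (1 − 0.221) × (1 − 0.306) × (1 − 0.421) × (1 − 0.545).
= 0.556 × 0.779 × 0.694 × 0.579 × 0.455 = 0.079188.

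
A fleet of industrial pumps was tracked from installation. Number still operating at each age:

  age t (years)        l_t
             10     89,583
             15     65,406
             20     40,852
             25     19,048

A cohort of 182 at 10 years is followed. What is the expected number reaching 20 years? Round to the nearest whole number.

83

The relevant probability is 40,852/89,583 = 0.456024.
Expected number = 182 × 0.456024 = 83.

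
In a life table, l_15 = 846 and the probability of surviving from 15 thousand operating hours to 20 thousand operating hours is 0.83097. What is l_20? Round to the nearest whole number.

l_20 = l_15 × p = 846 × 0.83097 = 703.

703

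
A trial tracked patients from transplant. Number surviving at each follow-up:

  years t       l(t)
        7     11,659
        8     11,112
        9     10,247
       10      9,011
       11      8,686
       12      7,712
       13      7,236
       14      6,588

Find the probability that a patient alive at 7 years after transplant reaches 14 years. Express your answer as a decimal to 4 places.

0.5651

The conditional survival probability is l(14)/l(7) = 6,588/11,659 = 0.565057.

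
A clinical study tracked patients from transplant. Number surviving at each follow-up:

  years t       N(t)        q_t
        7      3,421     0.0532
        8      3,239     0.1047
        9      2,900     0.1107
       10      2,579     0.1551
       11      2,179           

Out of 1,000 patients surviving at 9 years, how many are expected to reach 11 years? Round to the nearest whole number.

The relevant probability is 2,179/2,900 = 0.751379.
Expected number = 1,000 × 0.751379 = 751.

751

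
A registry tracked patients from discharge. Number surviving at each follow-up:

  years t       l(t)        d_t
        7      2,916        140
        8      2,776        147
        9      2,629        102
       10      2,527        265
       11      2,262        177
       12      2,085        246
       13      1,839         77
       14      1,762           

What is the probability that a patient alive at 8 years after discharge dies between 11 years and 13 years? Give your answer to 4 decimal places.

0.1524

This is the probability of reaching 11 but not 13, conditional on being alive at 8: (l(11) − l(13)) / l(8).
= (2,262 − 1,839) / 2,776 = 423 / 2,776 = 0.152378.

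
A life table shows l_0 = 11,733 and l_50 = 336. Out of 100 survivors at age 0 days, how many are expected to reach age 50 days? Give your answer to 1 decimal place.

The relevant probability is 336/11,733 = 0.028637.
Expected number = 100 × 0.028637 = 2.9.

2.9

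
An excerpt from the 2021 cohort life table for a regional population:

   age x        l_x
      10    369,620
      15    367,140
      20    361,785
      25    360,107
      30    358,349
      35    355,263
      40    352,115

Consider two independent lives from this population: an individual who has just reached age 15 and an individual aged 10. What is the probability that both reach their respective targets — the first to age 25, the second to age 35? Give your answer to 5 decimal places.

p₁ = l_25/l_15 = 360,107/367,140 = 0.980844; p₂ = l_35/l_10 = 355,263/369,620 = 0.961157.
P(both) = p₁ × p₂ = 0.980844 × 0.961157 = 0.942745.

0.94275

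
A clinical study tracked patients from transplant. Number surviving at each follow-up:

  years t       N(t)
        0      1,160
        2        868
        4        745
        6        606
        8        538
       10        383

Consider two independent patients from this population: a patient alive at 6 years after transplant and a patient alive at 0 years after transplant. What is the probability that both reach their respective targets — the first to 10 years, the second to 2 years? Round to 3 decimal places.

0.473

p₁ = N(10)/N(6) = 383/606 = 0.632013; p₂ = N(2)/N(0) = 868/1,160 = 0.748276.
P(both) = p₁ × p₂ = 0.632013 × 0.748276 = 0.472920.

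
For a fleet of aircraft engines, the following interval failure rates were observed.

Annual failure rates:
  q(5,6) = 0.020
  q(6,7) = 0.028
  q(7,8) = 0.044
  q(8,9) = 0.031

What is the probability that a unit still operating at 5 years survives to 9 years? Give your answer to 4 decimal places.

0.8824

Chaining the interval survival probabilities: (1 − 0.020) × (1 − 0.028) × (1 − 0.044) × (1 − 0.031).
= 0.980 × 0.972 × 0.956 × 0.969 = 0.882417.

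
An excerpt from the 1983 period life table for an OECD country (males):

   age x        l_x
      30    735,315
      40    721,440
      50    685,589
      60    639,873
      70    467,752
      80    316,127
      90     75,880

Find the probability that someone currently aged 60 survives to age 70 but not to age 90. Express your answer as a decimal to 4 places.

We want 10|20q60 = (l_70 − l_90)/l_60.
This is the probability of reaching 70 but not 90, conditional on being alive at 60: (l_70 − l_90) / l_60.
= (467,752 − 75,880) / 639,873 = 391,872 / 639,873 = 0.612422.

0.6124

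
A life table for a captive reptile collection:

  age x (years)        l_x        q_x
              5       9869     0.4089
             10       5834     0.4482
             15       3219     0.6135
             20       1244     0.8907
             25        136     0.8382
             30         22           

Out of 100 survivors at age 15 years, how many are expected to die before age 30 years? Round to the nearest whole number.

The relevant probability is 1 − 22/3219 = 0.993166.
Expected number = 100 × 0.993166 = 99.

99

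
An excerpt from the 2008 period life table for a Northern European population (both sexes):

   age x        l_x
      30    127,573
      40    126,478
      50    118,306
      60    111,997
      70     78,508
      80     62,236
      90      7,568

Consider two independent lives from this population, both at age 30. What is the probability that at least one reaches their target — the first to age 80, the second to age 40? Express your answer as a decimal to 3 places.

p₁ = l_80/l_30 = 62,236/127,573 = 0.487846; p₂ = l_40/l_30 = 126,478/127,573 = 0.991417.
P(at least one) = 1 − (1−p₁)(1−p₂) = 1 − 0.512154 × 0.008583 = 0.995604.

0.996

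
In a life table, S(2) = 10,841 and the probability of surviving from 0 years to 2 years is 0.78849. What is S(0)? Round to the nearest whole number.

13749

S(0) = S(2) / p = 10,841 / 0.78849 = 13749.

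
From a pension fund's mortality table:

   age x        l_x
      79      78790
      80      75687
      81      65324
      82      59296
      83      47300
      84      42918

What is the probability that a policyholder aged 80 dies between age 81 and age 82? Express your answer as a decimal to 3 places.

0.080

We want 1|1q80 = (l_81 − l_82)/l_80.
This is the probability of reaching 81 but not 82, conditional on being alive at 80: (l_81 − l_82) / l_80.
= (65324 − 59296) / 75687 = 6028 / 75687 = 0.079644.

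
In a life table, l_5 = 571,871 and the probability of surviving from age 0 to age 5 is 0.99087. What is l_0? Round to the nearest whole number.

l_0 = l_5 / p = 571,871 / 0.99087 = 577140.

577140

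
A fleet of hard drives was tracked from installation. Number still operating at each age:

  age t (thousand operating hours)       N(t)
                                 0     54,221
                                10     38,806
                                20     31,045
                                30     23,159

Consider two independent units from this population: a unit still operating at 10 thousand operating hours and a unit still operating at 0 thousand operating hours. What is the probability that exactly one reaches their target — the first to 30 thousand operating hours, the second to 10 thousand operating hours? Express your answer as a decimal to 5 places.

0.45825

p₁ = N(30)/N(10) = 23,159/38,806 = 0.596789; p₂ = N(10)/N(0) = 38,806/54,221 = 0.715701.
P(exactly one) = p₁(1−p₂) + (1−p₁)p₂ = 0.169667 + 0.288579 = 0.458245.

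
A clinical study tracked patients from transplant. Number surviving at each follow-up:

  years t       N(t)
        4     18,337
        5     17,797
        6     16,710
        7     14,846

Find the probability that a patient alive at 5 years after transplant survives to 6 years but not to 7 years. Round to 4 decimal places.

This is the probability of reaching 6 but not 7, conditional on being alive at 5: (N(6) − N(7)) / N(5).
= (16,710 − 14,846) / 17,797 = 1,864 / 17,797 = 0.104737.

0.1047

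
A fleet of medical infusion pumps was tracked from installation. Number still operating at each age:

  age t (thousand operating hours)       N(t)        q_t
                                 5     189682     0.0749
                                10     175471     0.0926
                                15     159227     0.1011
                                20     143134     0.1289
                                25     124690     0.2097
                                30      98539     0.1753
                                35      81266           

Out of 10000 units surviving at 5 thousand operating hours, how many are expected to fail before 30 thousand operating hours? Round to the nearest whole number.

4805

The relevant probability is 1 − 98539/189682 = 0.480504.
Expected number = 10000 × 0.480504 = 4805.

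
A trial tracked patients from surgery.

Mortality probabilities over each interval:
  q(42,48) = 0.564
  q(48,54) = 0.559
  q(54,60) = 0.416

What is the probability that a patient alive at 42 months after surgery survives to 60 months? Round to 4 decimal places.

0.1123

Chaining the interval survival probabilities: (1 − 0.564) × (1 − 0.559) × (1 − 0.416).
= 0.436 × 0.441 × 0.584 = 0.112289.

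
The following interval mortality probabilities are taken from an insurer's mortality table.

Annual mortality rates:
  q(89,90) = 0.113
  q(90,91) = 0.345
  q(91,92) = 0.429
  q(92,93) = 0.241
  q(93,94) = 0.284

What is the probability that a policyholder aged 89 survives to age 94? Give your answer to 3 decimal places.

P(survive 89→94) = (1 − 0.113) × (1 − 0.345) × (1 − 0.429) × (1 − 0.241) × (1 − 0.284).
= 0.887 × 0.655 × 0.571 × 0.759 × 0.716 = 0.180283.

0.180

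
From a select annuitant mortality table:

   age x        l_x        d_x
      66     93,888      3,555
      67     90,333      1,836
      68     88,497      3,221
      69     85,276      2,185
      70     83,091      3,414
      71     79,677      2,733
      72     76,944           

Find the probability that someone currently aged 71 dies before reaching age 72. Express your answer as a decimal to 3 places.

0.034

P(die before 72 | alive at 71) = 1 − l_72/l_71 = 1 − 76,944/79,677 = (2,733)/79,677 = 0.034301.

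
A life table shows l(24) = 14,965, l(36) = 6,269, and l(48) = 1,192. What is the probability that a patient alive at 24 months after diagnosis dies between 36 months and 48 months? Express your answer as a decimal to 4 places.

This is the probability of reaching 36 but not 48, conditional on being alive at 24: (l(36) − l(48)) / l(24).
= (6,269 − 1,192) / 14,965 = 5,077 / 14,965 = 0.339258.

0.3393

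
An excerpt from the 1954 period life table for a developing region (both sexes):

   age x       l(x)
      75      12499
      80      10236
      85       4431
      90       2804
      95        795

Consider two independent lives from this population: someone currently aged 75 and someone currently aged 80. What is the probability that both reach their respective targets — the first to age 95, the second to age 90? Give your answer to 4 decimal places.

0.0174

p₁ = l(95)/l(75) = 795/12499 = 0.063605; p₂ = l(90)/l(80) = 2804/10236 = 0.273935.
P(both) = p₁ × p₂ = 0.063605 × 0.273935 = 0.017424.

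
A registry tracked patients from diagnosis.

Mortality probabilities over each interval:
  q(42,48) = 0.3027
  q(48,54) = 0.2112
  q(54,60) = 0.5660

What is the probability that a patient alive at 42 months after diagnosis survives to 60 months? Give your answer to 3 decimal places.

The overall survival probability is (1 − 0.3027) × (1 − 0.2112) × (1 − 0.5660).
= 0.6973 × 0.7888 × 0.4340 = 0.238713.

0.239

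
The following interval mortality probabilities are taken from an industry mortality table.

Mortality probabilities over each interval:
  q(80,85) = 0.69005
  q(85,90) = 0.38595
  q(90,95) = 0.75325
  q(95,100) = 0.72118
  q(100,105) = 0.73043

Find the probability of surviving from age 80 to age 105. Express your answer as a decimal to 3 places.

Survival from 80 to 105 is the product of surviving each interval: (1 − 0.69005) × (1 − 0.38595) × (1 − 0.75325) × (1 − 0.72118) × (1 − 0.73043).
= 0.30995 × 0.61405 × 0.24675 × 0.27882 × 0.26957 = 0.003530.

0.004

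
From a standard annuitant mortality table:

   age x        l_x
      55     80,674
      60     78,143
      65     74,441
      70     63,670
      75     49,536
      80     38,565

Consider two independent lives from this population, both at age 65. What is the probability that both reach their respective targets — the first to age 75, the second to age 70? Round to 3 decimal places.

0.569

p₁ = l_75/l_65 = 49,536/74,441 = 0.665440; p₂ = l_70/l_65 = 63,670/74,441 = 0.855308.
P(both) = p₁ × p₂ = 0.665440 × 0.855308 = 0.569156.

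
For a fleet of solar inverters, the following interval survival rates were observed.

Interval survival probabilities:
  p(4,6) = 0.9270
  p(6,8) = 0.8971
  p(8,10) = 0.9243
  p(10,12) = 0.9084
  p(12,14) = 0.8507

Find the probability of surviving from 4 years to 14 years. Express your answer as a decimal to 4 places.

0.5940

Survival from 4 to 14 is the product of surviving each interval: 0.9270 × 0.8971 × 0.9243 × 0.9084 × 0.8507.
= 0.594001.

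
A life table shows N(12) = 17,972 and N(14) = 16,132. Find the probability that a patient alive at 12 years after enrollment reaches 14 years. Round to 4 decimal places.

0.8976

The conditional survival probability is N(14)/N(12) = 16,132/17,972 = 0.897619.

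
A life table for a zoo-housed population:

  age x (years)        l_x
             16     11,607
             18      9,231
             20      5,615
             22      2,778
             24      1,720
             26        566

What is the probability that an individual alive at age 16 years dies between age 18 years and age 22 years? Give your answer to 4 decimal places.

0.5560

This is the probability of reaching 18 but not 22, conditional on being alive at 16: (l_18 − l_22) / l_16.
= (9,231 − 2,778) / 11,607 = 6,453 / 11,607 = 0.555958.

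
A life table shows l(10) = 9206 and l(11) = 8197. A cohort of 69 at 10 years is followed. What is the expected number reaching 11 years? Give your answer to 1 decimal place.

61.4

The relevant probability is 8197/9206 = 0.890398.
Expected number = 69 × 0.890398 = 61.4.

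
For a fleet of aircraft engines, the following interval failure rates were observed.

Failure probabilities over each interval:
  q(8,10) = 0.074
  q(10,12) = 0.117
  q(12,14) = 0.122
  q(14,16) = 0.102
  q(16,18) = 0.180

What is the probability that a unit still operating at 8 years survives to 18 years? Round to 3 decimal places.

0.529

The overall survival probability is (1 − 0.074) × (1 − 0.117) × (1 − 0.122) × (1 − 0.102) × (1 − 0.180).
= 0.926 × 0.883 × 0.878 × 0.898 × 0.820 = 0.528636.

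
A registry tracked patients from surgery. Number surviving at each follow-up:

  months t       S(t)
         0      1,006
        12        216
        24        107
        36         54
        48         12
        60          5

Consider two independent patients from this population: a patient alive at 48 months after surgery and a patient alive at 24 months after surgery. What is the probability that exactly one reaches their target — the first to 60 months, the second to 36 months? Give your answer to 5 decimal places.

0.50078

p₁ = S(60)/S(48) = 5/12 = 0.416667; p₂ = S(36)/S(24) = 54/107 = 0.504673.
P(exactly one) = p₁(1−p₂) + (1−p₁)p₂ = 0.206386 + 0.294392 = 0.500779.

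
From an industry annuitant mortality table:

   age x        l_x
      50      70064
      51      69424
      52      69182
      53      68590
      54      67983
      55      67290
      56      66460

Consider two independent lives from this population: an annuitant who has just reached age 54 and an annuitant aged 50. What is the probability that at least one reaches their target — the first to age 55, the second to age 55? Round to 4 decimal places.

0.9996

p₁ = l_55/l_54 = 67290/67983 = 0.989806; p₂ = l_55/l_50 = 67290/70064 = 0.960408.
P(at least one) = 1 − (1−p₁)(1−p₂) = 1 − 0.010194 × 0.039592 = 0.999596.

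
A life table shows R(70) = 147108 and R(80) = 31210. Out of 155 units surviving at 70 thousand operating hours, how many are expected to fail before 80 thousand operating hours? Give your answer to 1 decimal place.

The relevant probability is 1 − 31210/147108 = 0.787843.
Expected number = 155 × 0.787843 = 122.1.

122.1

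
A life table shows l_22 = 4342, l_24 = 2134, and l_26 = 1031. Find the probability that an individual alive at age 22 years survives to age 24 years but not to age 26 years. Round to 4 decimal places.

This is the probability of reaching 24 but not 26, conditional on being alive at 22: (l_24 − l_26) / l_22.
= (2134 − 1031) / 4342 = 1103 / 4342 = 0.254030.

0.2540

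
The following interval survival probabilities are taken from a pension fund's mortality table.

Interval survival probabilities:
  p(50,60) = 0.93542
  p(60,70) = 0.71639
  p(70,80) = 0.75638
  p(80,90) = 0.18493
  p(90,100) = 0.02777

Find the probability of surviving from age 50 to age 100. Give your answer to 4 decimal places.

The overall survival probability is 0.93542 × 0.71639 × 0.75638 × 0.18493 × 0.02777.
= 0.002603.

0.0026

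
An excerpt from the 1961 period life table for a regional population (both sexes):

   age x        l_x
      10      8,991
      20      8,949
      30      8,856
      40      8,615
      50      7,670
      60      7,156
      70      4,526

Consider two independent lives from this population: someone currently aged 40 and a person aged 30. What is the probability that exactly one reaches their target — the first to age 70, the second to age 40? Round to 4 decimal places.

0.4760

p₁ = l_70/l_40 = 4,526/8,615 = 0.525363; p₂ = l_40/l_30 = 8,615/8,856 = 0.972787.
P(exactly one) = p₁(1−p₂) + (1−p₁)p₂ = 0.014297 + 0.461721 = 0.476017.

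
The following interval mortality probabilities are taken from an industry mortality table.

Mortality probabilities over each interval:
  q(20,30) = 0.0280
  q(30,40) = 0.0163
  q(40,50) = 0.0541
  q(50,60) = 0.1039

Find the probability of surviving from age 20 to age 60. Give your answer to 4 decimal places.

Chaining the interval survival probabilities: (1 − 0.0280) × (1 − 0.0163) × (1 − 0.0541) × (1 − 0.1039).
= 0.9720 × 0.9837 × 0.9459 × 0.8961 = 0.810458.

0.8105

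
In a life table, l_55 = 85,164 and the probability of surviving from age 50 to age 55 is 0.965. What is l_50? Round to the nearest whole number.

88253

l_50 = l_55 / p = 85,164 / 0.965 = 88253.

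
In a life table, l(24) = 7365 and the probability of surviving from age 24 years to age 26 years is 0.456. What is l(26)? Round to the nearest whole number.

l(26) = l(24) × p = 7365 × 0.456 = 3358.

3358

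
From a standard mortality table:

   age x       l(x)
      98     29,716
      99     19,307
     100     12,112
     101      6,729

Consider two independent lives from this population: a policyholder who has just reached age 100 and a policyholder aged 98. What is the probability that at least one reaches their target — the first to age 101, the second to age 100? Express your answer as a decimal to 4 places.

p₁ = l(101)/l(100) = 6,729/12,112 = 0.555565; p₂ = l(100)/l(98) = 12,112/29,716 = 0.407592.
P(at least one) = 1 − (1−p₁)(1−p₂) = 1 − 0.444435 × 0.592408 = 0.736713.

0.7367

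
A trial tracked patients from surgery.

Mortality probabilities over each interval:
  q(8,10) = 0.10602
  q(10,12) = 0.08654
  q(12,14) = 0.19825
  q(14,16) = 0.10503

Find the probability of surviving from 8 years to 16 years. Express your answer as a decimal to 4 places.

P(survive 8→16) = (1 − 0.10602) × (1 − 0.08654) × (1 − 0.19825) × (1 − 0.10503).
= 0.89398 × 0.91346 × 0.80175 × 0.89497 = 0.585956.

0.5860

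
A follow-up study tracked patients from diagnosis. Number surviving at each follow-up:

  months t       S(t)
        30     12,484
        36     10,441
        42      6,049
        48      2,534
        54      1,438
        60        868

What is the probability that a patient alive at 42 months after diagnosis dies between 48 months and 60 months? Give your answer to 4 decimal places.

This is the probability of reaching 48 but not 60, conditional on being alive at 42: (S(48) − S(60)) / S(42).
= (2,534 − 868) / 6,049 = 1,666 / 6,049 = 0.275417.

0.2754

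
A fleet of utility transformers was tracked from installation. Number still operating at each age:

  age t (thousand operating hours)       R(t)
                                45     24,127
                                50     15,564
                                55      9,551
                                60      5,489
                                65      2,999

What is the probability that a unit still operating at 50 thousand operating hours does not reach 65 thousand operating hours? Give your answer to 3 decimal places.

0.807

P(fail before 65 | operational at 50) = 1 − R(65)/R(50) = 1 − 2,999/15,564 = (12,565)/15,564 = 0.807312.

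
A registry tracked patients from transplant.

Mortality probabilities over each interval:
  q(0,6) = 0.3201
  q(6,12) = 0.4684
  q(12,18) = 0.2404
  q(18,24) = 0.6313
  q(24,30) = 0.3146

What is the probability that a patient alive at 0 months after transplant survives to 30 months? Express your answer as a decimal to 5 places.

0.06938

Chaining the interval survival probabilities: (1 − 0.3201) × (1 − 0.4684) × (1 − 0.2404) × (1 − 0.6313) × (1 − 0.3146).
= 0.6799 × 0.5316 × 0.7596 × 0.3687 × 0.6854 = 0.069380.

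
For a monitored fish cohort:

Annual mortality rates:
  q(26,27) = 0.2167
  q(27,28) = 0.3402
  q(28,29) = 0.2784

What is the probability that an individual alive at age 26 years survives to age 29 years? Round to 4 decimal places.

The overall survival probability is (1 − 0.2167) × (1 − 0.3402) × (1 − 0.2784).
= 0.7833 × 0.6598 × 0.7216 = 0.372938.

0.3729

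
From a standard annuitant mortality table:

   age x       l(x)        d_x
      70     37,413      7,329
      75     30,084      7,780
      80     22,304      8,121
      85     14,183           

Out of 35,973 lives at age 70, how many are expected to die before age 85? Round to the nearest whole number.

22336

The relevant probability is 1 − 14,183/37,413 = 0.620907.
Expected number = 35,973 × 0.620907 = 22336.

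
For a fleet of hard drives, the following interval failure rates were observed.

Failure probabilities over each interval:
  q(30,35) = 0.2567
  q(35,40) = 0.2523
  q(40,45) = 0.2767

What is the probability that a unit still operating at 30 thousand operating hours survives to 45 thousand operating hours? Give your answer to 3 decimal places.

0.402

Chaining the interval survival probabilities: (1 − 0.2567) × (1 − 0.2523) × (1 − 0.2767).
= 0.7433 × 0.7477 × 0.7233 = 0.401985.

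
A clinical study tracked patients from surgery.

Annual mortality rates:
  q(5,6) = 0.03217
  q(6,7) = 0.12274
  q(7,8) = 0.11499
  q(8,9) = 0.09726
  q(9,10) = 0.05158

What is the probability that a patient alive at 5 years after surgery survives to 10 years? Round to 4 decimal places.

0.6433

Chaining the interval survival probabilities: (1 − 0.03217) × (1 − 0.12274) × (1 − 0.11499) × (1 − 0.09726) × (1 − 0.05158).
= 0.96783 × 0.87726 × 0.88501 × 0.90274 × 0.94842 = 0.643338.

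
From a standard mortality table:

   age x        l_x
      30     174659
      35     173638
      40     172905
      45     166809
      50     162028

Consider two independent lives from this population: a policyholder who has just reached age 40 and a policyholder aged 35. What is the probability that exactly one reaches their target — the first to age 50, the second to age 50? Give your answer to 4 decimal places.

0.1214

p₁ = l_50/l_40 = 162028/172905 = 0.937093; p₂ = l_50/l_35 = 162028/173638 = 0.933137.
P(exactly one) = p₁(1−p₂) + (1−p₁)p₂ = 0.062657 + 0.058701 = 0.121358.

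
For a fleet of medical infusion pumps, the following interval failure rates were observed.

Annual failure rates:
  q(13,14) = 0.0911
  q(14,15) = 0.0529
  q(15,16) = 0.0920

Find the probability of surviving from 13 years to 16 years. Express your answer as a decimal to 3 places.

Chaining the interval survival probabilities: (1 − 0.0911) × (1 − 0.0529) × (1 − 0.0920).
= 0.9089 × 0.9471 × 0.9080 = 0.781624.

0.782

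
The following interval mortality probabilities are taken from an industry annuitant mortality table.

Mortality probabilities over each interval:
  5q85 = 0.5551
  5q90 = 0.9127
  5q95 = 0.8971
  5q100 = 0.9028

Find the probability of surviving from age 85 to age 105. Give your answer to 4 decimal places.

20p85 = (1 − 0.5551) × (1 − 0.9127) × (1 − 0.8971) × (1 − 0.9028).
= 0.4449 × 0.0873 × 0.1029 × 0.0972 = 0.000388.

0.0004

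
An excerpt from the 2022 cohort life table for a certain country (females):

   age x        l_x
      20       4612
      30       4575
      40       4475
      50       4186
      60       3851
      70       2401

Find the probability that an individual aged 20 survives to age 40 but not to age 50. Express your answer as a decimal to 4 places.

0.0627

We want 20|10q20 = (l_40 − l_50)/l_20.
This is the probability of reaching 40 but not 50, conditional on being alive at 20: (l_40 − l_50) / l_20.
= (4475 − 4186) / 4612 = 289 / 4612 = 0.062663.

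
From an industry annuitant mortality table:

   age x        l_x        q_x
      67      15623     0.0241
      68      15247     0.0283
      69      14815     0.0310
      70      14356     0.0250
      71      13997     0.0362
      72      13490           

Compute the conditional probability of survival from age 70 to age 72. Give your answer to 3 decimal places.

We want 2p70 = l_72/l_70.
The conditional survival probability is l_72/l_70 = 13490/14356 = 0.939677.

0.940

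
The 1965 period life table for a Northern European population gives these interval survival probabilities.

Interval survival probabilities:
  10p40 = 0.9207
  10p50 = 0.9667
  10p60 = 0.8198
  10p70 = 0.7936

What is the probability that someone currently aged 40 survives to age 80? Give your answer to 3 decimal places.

0.579

Chaining the interval survival probabilities: 0.9207 × 0.9667 × 0.8198 × 0.7936.
= 0.579054.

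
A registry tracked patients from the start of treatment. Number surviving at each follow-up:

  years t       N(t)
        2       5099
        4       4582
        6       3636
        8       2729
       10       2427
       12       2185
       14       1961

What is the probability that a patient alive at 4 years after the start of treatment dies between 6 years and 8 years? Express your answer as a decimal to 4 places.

This is the probability of reaching 6 but not 8, conditional on being alive at 4: (N(6) − N(8)) / N(4).
= (3636 − 2729) / 4582 = 907 / 4582 = 0.197948.

0.1979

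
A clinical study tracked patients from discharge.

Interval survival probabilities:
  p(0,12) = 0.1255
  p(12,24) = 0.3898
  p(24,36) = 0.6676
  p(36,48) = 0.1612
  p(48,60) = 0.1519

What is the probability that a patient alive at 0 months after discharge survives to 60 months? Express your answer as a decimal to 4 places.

P(survive 0→60) = 0.1255 × 0.3898 × 0.6676 × 0.1612 × 0.1519.
= 0.000800.

0.0008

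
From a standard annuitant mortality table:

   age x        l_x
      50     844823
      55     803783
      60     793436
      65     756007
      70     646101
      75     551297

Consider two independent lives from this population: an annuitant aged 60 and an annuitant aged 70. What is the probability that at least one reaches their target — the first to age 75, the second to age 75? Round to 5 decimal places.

0.95522

p₁ = l_75/l_60 = 551297/793436 = 0.694822; p₂ = l_75/l_70 = 551297/646101 = 0.853268.
P(at least one) = 1 − (1−p₁)(1−p₂) = 1 − 0.305178 × 0.146732 = 0.955221.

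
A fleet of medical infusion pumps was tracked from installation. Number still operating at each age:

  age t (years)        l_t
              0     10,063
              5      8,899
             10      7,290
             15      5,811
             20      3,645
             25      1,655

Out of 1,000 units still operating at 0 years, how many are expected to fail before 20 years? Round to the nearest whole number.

638

The relevant probability is 1 − 3,645/10,063 = 0.637782.
Expected number = 1,000 × 0.637782 = 638.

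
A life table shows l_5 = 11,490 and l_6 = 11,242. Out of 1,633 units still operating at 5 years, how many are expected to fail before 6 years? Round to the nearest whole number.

The relevant probability is 1 − 11,242/11,490 = 0.021584.
Expected number = 1,633 × 0.021584 = 35.

35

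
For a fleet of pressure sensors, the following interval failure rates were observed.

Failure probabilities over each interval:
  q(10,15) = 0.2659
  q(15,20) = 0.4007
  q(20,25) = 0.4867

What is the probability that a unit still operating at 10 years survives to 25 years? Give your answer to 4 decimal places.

Chaining the interval survival probabilities: (1 − 0.2659) × (1 − 0.4007) × (1 − 0.4867).
= 0.7341 × 0.5993 × 0.5133 = 0.225824.

0.2258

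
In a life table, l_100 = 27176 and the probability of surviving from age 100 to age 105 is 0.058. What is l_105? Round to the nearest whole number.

l_105 = l_100 × p = 27176 × 0.058 = 1576.

1576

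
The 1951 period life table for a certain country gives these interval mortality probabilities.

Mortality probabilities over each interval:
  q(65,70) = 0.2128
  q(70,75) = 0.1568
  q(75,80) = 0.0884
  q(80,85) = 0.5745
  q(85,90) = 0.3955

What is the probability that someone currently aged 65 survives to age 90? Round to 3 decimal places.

0.156

The overall survival probability is (1 − 0.2128) × (1 − 0.1568) × (1 − 0.0884) × (1 − 0.5745) × (1 − 0.3955).
= 0.7872 × 0.8432 × 0.9116 × 0.4255 × 0.6045 = 0.155638.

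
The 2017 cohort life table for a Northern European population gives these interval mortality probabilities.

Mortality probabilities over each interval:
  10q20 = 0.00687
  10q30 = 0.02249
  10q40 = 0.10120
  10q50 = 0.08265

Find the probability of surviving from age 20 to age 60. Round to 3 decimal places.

Survival from 20 to 60 is the product of surviving each interval: (1 − 0.00687) × (1 − 0.02249) × (1 − 0.10120) × (1 − 0.08265).
= 0.99313 × 0.97751 × 0.89880 × 0.91735 = 0.800434.

0.800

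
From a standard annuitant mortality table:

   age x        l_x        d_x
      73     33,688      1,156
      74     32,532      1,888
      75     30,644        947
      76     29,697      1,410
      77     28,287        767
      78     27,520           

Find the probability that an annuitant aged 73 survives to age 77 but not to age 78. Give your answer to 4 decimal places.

0.0228

We want 4|1q73 = (l_77 − l_78)/l_73.
This is the probability of reaching 77 but not 78, conditional on being alive at 73: (l_77 − l_78) / l_73.
= (28,287 − 27,520) / 33,688 = 767 / 33,688 = 0.022768.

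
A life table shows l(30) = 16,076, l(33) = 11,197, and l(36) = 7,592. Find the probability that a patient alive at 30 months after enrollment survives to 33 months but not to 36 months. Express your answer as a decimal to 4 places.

0.2242

This is the probability of reaching 33 but not 36, conditional on being alive at 30: (l(33) − l(36)) / l(30).
= (11,197 − 7,592) / 16,076 = 3,605 / 16,076 = 0.224247.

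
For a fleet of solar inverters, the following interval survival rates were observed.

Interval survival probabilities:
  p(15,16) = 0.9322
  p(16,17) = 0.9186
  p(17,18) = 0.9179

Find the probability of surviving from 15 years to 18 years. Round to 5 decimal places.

0.78602

P(survive 15→18) = 0.9322 × 0.9186 × 0.9179.
= 0.786015.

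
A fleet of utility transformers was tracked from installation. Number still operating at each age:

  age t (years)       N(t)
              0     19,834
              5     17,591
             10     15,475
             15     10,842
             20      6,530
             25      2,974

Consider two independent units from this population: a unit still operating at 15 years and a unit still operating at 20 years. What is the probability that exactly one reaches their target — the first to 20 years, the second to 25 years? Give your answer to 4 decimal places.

p₁ = N(20)/N(15) = 6,530/10,842 = 0.602287; p₂ = N(25)/N(20) = 2,974/6,530 = 0.455436.
P(exactly one) = p₁(1−p₂) + (1−p₁)p₂ = 0.327984 + 0.181133 = 0.509117.

0.5091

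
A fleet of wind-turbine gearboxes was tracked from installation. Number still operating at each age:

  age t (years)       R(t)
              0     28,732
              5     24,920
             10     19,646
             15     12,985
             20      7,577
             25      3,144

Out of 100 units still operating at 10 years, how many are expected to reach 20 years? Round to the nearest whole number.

39

The relevant probability is 7,577/19,646 = 0.385676.
Expected number = 100 × 0.385676 = 39.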